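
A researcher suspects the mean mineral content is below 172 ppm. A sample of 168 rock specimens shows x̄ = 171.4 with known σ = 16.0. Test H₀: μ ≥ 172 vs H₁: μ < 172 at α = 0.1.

z = -0.486. Critical value: -1.28. Fail to reject H₀.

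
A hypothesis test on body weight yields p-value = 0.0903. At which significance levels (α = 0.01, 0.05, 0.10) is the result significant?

p = 0.0903. Significant at: α = 0.1.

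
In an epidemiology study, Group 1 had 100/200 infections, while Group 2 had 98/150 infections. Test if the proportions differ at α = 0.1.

p̂₁ = 0.5, p̂₂ = 0.653, pooled p̂ = 0.566. z = -2.864. Critical: ±1.645. Reject H₀.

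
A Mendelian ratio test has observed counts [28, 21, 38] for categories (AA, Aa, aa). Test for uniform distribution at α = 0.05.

Expected = 29 each. χ² = Σ(O-E)²/E = 5.034. df = 2, critical value = 5.991. Fail to reject H₀.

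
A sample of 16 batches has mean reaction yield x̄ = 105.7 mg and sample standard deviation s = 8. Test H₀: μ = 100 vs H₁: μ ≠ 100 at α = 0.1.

t = (x̄ - μ₀)/(s/√n) = (105.7 - 100)/(8/√16) = 2.85. df = 15, critical t = ±1.753. Reject H₀.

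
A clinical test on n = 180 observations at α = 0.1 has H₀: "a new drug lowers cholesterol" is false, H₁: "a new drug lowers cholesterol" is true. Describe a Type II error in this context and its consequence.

Type II error: failing to reject H₀ when it is false — concluding that a new drug lowers cholesterol is not supported when in fact it is. Consequence: shelving an effective drug — patients miss out on a treatment that would have helped.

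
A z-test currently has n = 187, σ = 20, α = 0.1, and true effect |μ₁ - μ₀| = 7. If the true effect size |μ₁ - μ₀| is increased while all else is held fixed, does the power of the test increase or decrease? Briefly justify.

Power increases: a larger true effect increases the non-centrality λ = |μ₁ - μ₀|/(σ/√n).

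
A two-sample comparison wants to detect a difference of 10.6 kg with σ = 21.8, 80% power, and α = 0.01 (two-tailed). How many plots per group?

n per group = 2(z_α/2 + z_β)²σ²/d² = 2×(2.576 + 0.84)²×21.8²/10.6² = 98.7 → n = 99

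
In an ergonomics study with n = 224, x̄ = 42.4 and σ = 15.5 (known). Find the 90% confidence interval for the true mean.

CI = x̄ ± z*(σ/√n) = 42.4 ± 1.645(15.5/√224) = 42.4 ± 1.7 = (40.7, 44.1)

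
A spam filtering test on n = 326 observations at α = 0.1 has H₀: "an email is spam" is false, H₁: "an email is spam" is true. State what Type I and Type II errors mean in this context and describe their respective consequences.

Type I (false positive): concluding that an email is spam when it is not — a legitimate email is sent to the spam folder and the user misses it. Type II (false negative): failing to conclude that an email is spam when it is — a spam email lands in the inbox. Which is costlier depends on domain priorities and is a judgement call rather than a statistical fact.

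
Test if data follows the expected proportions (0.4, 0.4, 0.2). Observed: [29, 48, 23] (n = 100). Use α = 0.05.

Expected: [40.0, 40.0, 20.0]. χ² = 5.075. df = 2, critical = 5.991. Fail to reject H₀.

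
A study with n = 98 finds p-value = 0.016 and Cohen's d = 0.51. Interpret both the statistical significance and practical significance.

Statistically significant (p = 0.016 < 0.05). Cohen's d = 0.51 indicates a medium effect size. Both statistical and practical significance should be considered.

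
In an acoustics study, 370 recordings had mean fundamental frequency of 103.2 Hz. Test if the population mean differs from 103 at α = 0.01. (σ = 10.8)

z = (x̄ - μ₀)/(σ/√n) = (103.2 - 103)/(10.8/√370) = 0.356. Critical value: ±2.576. Since |0.356| ≤ 2.576, Fail to reject H₀.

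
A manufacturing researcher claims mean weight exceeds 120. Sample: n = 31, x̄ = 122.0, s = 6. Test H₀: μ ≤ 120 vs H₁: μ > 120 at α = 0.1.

t = (122.0 - 120)/(6/√31) = 1.856, df = 30. Critical t = 1.31. Reject H₀.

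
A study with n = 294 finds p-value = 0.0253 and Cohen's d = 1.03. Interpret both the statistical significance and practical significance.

Statistically significant (p = 0.0253 < 0.05). Cohen's d = 1.03 indicates a large effect size. Both statistical and practical significance should be considered.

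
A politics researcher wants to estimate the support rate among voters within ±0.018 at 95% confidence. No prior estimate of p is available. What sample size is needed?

Conservative approach: use p = 0.5 (maximizes p(1-p) = 0.25). n = z²(0.25)/E² = 1.96²×0.25/0.018² = 2964.2 → n = 2965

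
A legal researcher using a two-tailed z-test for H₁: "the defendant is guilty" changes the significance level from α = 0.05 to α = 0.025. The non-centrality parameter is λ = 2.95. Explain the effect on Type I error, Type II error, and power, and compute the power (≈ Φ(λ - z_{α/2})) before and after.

Decreasing α from 0.05 to 0.025:
• Type I error rate decreases (α is the Type I rate by definition).
• Critical value moves from z_{α/2} = 1.96 to 2.241, so power = Φ(λ - z_{α/2}) goes from Φ(2.95 - 1.96) = 0.839 to Φ(2.95 - 2.241) = 0.761.
• Type II error rate β = 1 - power therefore increases (0.161 → 0.239).
Appropriate when false positives are costly — here, convicting an innocent person.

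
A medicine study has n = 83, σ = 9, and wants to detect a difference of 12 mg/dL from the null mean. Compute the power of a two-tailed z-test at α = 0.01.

SE = σ/√n = 9/√83 = 0.988. Non-centrality λ = d/SE = 12/0.988 = 12.147. Power ≈ Φ(λ - z_{α/2}) = Φ(12.147 - 2.576) = Φ(9.571) = 1.0.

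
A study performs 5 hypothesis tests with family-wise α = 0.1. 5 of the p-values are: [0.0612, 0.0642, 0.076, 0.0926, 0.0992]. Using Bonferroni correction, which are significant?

Bonferroni α = 0.1/5 = 0.02. None of the given p-values are significant.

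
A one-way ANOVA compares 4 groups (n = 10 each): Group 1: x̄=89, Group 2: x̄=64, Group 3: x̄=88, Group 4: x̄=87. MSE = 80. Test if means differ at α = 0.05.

Grand mean = 82.0. SS_between = 4340.0, MS_between = 1446.67. F = 18.083, F_crit ≈ 2.866. Reject H₀.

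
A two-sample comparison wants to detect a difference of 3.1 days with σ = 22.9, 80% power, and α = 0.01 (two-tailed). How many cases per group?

n per group = 2(z_α/2 + z_β)²σ²/d² = 2×(2.576 + 0.84)²×22.9²/3.1² = 1273.5 → n = 1274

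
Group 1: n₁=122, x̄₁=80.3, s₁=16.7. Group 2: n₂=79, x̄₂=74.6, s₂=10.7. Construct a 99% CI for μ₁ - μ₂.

Difference = 5.7. SE = √(16.7²/122 + 10.7²/79) = 1.933. CI = (0.72, 10.68)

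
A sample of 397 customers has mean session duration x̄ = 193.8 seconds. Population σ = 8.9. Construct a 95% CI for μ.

CI = x̄ ± z*(σ/√n) = 193.8 ± 1.96(8.9/√397) = 193.8 ± 0.88 = (192.92, 194.68)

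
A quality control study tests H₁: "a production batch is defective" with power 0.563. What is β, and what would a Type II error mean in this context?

β = 1 - power = 1 - 0.563 = 0.437. A Type II error is failing to reject H₀ when H₀ is false (false negative) — here, failing to conclude that a production batch is defective when in fact it is true. Consequence: shipping a defective batch — faulty products reach customers.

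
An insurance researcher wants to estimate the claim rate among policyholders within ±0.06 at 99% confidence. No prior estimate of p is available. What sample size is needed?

Conservative approach: use p = 0.5 (maximizes p(1-p) = 0.25). n = z²(0.25)/E² = 2.576²×0.25/0.06² = 460.8 → n = 461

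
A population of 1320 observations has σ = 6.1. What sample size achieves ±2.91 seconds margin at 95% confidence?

Without FPC: n₀ = (1.96×6.1/2.91)² = 16.881. With FPC: n = n₀N/(n₀+N-1) = 16.7 → n = 17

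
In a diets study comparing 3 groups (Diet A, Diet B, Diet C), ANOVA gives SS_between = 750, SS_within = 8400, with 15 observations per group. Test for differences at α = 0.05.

df_between = 2, df_within = 42. F = MS_between/MS_within = 375.0/200.0 = 1.875. F_crit ≈ 3.22. Fail to reject H₀.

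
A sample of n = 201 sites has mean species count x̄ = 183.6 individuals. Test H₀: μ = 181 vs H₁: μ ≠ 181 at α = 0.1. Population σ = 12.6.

z = (x̄ - μ₀)/(σ/√n) = (183.6 - 181)/(12.6/√201) = 2.926. Critical value: ±1.645. Since |2.926| > 1.645, Reject H₀.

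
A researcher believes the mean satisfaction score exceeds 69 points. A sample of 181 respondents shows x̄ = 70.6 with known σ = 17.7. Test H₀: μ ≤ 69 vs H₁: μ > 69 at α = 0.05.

z = 1.216. Critical value: 1.645. Fail to reject H₀.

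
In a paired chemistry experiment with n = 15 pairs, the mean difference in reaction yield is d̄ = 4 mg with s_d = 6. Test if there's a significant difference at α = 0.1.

t = d̄/(s_d/√n) = 4/(6/√15) = 2.582. df = 14, critical t = ±1.761. Reject H₀.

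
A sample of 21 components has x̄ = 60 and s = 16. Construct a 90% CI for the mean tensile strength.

CI = x̄ ± t*(s/√n) = 60 ± 1.725(16/√21) = (53.98, 66.02)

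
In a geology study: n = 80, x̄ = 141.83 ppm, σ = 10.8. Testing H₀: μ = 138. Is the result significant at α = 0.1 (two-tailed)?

z = (141.83 - 138)/(10.8/√80) = 3.172. Since |z| > 1.645, significant at α = 0.1.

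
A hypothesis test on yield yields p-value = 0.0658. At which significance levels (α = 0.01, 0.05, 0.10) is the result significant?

p = 0.0658. Significant at: α = 0.1.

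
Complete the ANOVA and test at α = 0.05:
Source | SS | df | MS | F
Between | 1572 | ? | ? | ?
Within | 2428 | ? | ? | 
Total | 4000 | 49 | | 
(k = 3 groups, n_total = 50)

df_between = 2, df_within = 47. MS_between = 786.0, MS_within = 51.66. F = 15.215, F_crit ≈ 3.195. Reject H₀.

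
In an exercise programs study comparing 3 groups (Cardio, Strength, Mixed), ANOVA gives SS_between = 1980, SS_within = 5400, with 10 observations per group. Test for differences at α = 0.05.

df_between = 2, df_within = 27. F = MS_between/MS_within = 990.0/200.0 = 4.95. F_crit ≈ 3.354. Reject H₀. At least one mean differs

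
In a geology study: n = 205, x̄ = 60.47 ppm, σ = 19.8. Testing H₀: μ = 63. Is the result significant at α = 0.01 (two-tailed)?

z = (60.47 - 63)/(19.8/√205) = -1.829. Since |z| ≤ 2.576, not significant at α = 0.01.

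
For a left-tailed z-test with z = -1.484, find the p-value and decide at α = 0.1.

p = P(Z < -1.484) = Φ(-1.484) ≈ 0.0689. Since p < 0.1, reject H₀ (significant) at α = 0.1.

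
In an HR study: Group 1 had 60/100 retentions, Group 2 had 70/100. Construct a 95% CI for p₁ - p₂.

p̂₁ = 0.6, p̂₂ = 0.7. Difference = -0.1. CI = (-0.231, 0.031)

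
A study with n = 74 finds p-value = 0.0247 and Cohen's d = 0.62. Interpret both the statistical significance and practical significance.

Statistically significant (p = 0.0247 < 0.05). Cohen's d = 0.62 indicates a medium effect size. Both statistical and practical significance should be considered.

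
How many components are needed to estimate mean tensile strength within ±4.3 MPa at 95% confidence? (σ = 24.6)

n = (z*σ/E)² = (1.96×24.6/4.3)² = 125.7 → n = 126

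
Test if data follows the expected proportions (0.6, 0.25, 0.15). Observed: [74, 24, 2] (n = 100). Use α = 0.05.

Expected: [60.0, 25.0, 15.0]. χ² = 14.573. df = 2, critical = 5.991. Reject H₀.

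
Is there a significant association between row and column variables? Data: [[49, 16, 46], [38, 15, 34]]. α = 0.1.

χ² = 0.319. df = 2, critical = 4.605. Fail to reject H₀. No evidence of dependence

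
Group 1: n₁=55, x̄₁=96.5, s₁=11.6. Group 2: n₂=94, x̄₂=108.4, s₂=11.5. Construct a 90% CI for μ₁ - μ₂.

Difference = -11.9. SE = √(11.6²/55 + 11.5²/94) = 1.963. CI = (-15.13, -8.67)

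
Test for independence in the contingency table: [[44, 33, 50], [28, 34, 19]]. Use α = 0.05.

χ² = 7.702. df = 2, critical = 5.991. Reject H₀. Variables are dependent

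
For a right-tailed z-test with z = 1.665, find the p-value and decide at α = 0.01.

p = P(Z > 1.665) = 1 - Φ(1.665) ≈ 0.048. Since p ≥ 0.01, fail to reject H₀ (not significant) at α = 0.01.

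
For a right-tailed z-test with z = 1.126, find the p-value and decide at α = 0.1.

p = P(Z > 1.126) = 1 - Φ(1.126) ≈ 0.1301. Since p ≥ 0.1, fail to reject H₀ (not significant) at α = 0.1.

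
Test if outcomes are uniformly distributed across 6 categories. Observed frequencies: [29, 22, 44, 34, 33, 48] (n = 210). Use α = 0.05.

Expected = 35 each. χ² = Σ(O-E)²/E = 13.143. df = 5, critical value = 11.07. Reject H₀.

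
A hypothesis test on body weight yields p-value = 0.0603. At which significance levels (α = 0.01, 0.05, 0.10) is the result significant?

p = 0.0603. Significant at: α = 0.1.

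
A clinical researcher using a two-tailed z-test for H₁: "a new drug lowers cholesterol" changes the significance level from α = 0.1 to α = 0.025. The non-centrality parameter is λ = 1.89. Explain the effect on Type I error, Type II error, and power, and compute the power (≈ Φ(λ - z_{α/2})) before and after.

Decreasing α from 0.1 to 0.025:
• Type I error rate decreases (α is the Type I rate by definition).
• Critical value moves from z_{α/2} = 1.645 to 2.241, so power = Φ(λ - z_{α/2}) goes from Φ(1.89 - 1.645) = 0.597 to Φ(1.89 - 2.241) = 0.363.
• Type II error rate β = 1 - power therefore increases (0.403 → 0.637).
Appropriate when false positives are costly — here, approving an ineffective drug — patients take a useless medication and may skip effective alternatives.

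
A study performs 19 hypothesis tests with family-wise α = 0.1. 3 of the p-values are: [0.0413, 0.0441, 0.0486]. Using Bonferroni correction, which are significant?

Bonferroni α = 0.1/19 = 0.00526. None of the given p-values are significant.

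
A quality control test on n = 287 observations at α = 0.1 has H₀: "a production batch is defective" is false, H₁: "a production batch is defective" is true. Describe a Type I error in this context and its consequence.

Type I error: rejecting H₀ when it is true — concluding that a production batch is defective when in fact it is not. Consequence: scrapping a good batch — wasted material and cost for no reason.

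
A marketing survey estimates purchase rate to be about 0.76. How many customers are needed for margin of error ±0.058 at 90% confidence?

n = z²p(1-p)/E² = 1.645²×0.76×0.24/0.058² = 146.7 → n = 147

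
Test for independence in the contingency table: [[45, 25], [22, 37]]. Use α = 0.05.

χ² = 9.348. df = 1, critical = 3.841. Reject H₀. Variables are dependent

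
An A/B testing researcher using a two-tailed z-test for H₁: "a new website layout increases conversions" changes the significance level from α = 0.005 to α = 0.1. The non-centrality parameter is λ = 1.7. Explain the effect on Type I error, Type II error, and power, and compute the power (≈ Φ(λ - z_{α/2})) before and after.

Increasing α from 0.005 to 0.1:
• Type I error rate increases (α is the Type I rate by definition).
• Critical value moves from z_{α/2} = 2.807 to 1.645, so power = Φ(λ - z_{α/2}) goes from Φ(1.7 - 2.807) = 0.134 to Φ(1.7 - 1.645) = 0.522.
• Type II error rate β = 1 - power therefore decreases (0.866 → 0.478).
Appropriate when false negatives are costly — here, discarding a layout that would have improved conversions — lost revenue.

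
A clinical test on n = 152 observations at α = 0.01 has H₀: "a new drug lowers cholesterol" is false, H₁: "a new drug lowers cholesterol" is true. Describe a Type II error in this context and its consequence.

Type II error: failing to reject H₀ when it is false — concluding that a new drug lowers cholesterol is not supported when in fact it is. Consequence: shelving an effective drug — patients miss out on a treatment that would have helped.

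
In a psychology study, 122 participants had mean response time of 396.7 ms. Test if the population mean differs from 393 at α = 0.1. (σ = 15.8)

z = (x̄ - μ₀)/(σ/√n) = (396.7 - 393)/(15.8/√122) = 2.587. Critical value: ±1.645. Since |2.587| > 1.645, Reject H₀.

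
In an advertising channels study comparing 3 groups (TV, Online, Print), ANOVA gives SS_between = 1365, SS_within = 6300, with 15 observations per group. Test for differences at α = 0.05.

df_between = 2, df_within = 42. F = MS_between/MS_within = 682.5/150.0 = 4.55. F_crit ≈ 3.22. Reject H₀. At least one mean differs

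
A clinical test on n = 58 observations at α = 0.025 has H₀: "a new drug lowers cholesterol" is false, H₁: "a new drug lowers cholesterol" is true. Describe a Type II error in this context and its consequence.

Type II error: failing to reject H₀ when it is false — concluding that a new drug lowers cholesterol is not supported when in fact it is. Consequence: shelving an effective drug — patients miss out on a treatment that would have helped.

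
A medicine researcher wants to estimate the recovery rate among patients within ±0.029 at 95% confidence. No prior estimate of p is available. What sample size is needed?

Conservative approach: use p = 0.5 (maximizes p(1-p) = 0.25). n = z²(0.25)/E² = 1.96²×0.25/0.029² = 1142.0 → n = 1142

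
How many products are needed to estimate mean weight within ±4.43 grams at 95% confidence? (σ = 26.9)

n = (z*σ/E)² = (1.96×26.9/4.43)² = 141.6 → n = 142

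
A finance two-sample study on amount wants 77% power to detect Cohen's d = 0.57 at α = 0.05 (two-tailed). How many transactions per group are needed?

z_{α/2} = 1.96, z_β = Φ⁻¹(0.77) = 0.739. For medium effect (d = 0.57): n per group = 2(z_{α/2} + z_β)²/d² = 2(1.96 + 0.739)²/0.57² = 44.8 → 45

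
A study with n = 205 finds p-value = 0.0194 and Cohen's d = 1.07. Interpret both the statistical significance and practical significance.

Statistically significant (p = 0.0194 < 0.05). Cohen's d = 1.07 indicates a large effect size. Both statistical and practical significance should be considered.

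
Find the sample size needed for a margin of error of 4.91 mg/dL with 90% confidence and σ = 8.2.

n = (z*σ/E)² = (1.645×8.2/4.91)² = 7.5 → n = 8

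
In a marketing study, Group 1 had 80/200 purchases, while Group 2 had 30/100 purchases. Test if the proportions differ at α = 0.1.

p̂₁ = 0.4, p̂₂ = 0.3, pooled p̂ = 0.367. z = 1.694. Critical: ±1.645. Reject H₀.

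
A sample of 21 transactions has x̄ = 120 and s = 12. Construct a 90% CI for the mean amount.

CI = x̄ ± t*(s/√n) = 120 ± 1.725(12/√21) = (115.48, 124.52)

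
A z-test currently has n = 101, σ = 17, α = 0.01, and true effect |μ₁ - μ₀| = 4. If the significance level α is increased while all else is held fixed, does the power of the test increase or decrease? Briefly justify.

Power increases: a larger α lowers the critical value, so more of the H₁ sampling distribution falls in the rejection region.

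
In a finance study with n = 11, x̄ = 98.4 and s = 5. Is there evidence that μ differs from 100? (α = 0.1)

t = (x̄ - μ₀)/(s/√n) = (98.4 - 100)/(5/√11) = -1.061. df = 10, critical t = ±1.812. Fail to reject H₀.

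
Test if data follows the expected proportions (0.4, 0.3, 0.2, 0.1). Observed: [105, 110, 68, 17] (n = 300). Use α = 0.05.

Expected: [120.0, 90.0, 60.0, 30.0]. χ² = 13.019. df = 3, critical = 7.815. Reject H₀.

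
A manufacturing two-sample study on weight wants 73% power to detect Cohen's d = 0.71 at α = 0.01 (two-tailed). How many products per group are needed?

z_{α/2} = 2.576, z_β = Φ⁻¹(0.73) = 0.613. For medium effect (d = 0.71): n per group = 2(z_{α/2} + z_β)²/d² = 2(2.576 + 0.613)²/0.71² = 40.3 → 41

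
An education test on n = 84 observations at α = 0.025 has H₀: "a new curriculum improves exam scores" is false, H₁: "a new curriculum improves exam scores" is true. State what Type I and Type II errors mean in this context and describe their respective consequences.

Type I (false positive): concluding that a new curriculum improves exam scores when it is not — adopting a curriculum that gives no real benefit — disruption for nothing. Type II (false negative): failing to conclude that a new curriculum improves exam scores when it is — keeping the old curriculum when the new one would have helped students. Which is costlier depends on domain priorities and is a judgement call rather than a statistical fact.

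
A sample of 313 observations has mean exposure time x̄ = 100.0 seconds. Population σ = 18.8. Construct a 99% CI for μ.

CI = x̄ ± z*(σ/√n) = 100.0 ± 2.576(18.8/√313) = 100.0 ± 2.74 = (97.26, 102.74)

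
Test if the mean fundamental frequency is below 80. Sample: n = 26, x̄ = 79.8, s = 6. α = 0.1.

t = (79.8 - 80)/(6/√26) = -0.17, df = 25. Critical t = -1.316. Fail to reject H₀.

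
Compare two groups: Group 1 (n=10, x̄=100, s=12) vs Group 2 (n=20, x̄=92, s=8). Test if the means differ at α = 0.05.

Pooled sp = 9.47. t = 2.181, df = 28. Critical t = ±2.048. Reject H₀.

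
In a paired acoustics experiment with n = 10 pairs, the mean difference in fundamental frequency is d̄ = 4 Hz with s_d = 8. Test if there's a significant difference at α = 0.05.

t = d̄/(s_d/√n) = 4/(8/√10) = 1.581. df = 9, critical t = ±2.262. Fail to reject H₀.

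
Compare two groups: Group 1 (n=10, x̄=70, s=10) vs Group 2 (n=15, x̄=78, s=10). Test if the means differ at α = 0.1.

Pooled sp = 10.0. t = -1.96, df = 23. Critical t = ±1.714. Reject H₀.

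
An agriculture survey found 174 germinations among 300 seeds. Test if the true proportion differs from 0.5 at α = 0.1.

p̂ = 0.58, p₀ = 0.5. z = (p̂ - p₀)/√(p₀(1-p₀)/n) = 2.771. Critical: ±1.645. Reject H₀.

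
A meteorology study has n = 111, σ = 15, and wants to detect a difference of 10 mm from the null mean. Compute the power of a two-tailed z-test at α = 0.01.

SE = σ/√n = 15/√111 = 1.424. Non-centrality λ = d/SE = 10/1.424 = 7.024. Power ≈ Φ(λ - z_{α/2}) = Φ(7.024 - 2.576) = Φ(4.448) = 1.0.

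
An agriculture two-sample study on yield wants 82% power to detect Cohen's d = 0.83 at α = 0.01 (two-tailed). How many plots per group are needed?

z_{α/2} = 2.576, z_β = Φ⁻¹(0.82) = 0.915. For large effect (d = 0.83): n per group = 2(z_{α/2} + z_β)²/d² = 2(2.576 + 0.915)²/0.83² = 35.4 → 36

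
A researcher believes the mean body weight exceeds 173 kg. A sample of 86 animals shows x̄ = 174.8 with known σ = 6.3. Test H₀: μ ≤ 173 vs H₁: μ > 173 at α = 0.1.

z = 2.65. Critical value: 1.28. Reject H₀.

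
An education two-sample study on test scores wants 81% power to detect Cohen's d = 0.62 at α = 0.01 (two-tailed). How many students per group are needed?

z_{α/2} = 2.576, z_β = Φ⁻¹(0.81) = 0.878. For medium effect (d = 0.62): n per group = 2(z_{α/2} + z_β)²/d² = 2(2.576 + 0.878)²/0.62² = 62.1 → 63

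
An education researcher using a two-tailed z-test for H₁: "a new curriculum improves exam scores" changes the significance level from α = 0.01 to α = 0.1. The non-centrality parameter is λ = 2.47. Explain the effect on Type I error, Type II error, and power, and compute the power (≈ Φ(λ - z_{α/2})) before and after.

Increasing α from 0.01 to 0.1:
• Type I error rate increases (α is the Type I rate by definition).
• Critical value moves from z_{α/2} = 2.576 to 1.645, so power = Φ(λ - z_{α/2}) goes from Φ(2.47 - 2.576) = 0.458 to Φ(2.47 - 1.645) = 0.795.
• Type II error rate β = 1 - power therefore decreases (0.542 → 0.205).
Appropriate when false negatives are costly — here, keeping the old curriculum when the new one would have helped students.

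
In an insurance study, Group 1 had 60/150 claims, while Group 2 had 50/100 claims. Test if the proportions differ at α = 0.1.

p̂₁ = 0.4, p̂₂ = 0.5, pooled p̂ = 0.44. z = -1.56. Critical: ±1.645. Fail to reject H₀.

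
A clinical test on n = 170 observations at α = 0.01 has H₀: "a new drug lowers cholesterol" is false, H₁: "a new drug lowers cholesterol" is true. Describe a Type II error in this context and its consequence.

Type II error: failing to reject H₀ when it is false — concluding that a new drug lowers cholesterol is not supported when in fact it is. Consequence: shelving an effective drug — patients miss out on a treatment that would have helped.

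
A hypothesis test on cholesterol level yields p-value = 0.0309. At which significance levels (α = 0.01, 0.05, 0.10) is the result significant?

p = 0.0309. Significant at: α = 0.05, 0.1.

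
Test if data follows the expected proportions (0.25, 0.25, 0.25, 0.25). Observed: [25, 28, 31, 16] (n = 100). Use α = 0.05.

Expected: [25.0, 25.0, 25.0, 25.0]. χ² = 5.04. df = 3, critical = 7.815. Fail to reject H₀.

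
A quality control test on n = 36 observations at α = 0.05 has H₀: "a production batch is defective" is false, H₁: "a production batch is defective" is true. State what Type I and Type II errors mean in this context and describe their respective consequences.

Type I (false positive): concluding that a production batch is defective when it is not — scrapping a good batch — wasted material and cost for no reason. Type II (false negative): failing to conclude that a production batch is defective when it is — shipping a defective batch — faulty products reach customers. Which is costlier depends on domain priorities and is a judgement call rather than a statistical fact.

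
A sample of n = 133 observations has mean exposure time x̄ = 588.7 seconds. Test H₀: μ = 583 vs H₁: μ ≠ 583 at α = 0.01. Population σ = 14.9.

z = (x̄ - μ₀)/(σ/√n) = (588.7 - 583)/(14.9/√133) = 4.412. Critical value: ±2.576. Since |4.412| > 2.576, Reject H₀.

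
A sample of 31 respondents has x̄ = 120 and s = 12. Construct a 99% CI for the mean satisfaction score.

CI = x̄ ± t*(s/√n) = 120 ± 2.75(12/√31) = (114.07, 125.93)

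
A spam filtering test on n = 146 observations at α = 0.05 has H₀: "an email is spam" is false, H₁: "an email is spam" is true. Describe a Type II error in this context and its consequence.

Type II error: failing to reject H₀ when it is false — concluding that an email is spam is not supported when in fact it is. Consequence: a spam email lands in the inbox.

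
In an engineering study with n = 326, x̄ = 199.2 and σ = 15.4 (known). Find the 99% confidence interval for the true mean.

CI = x̄ ± z*(σ/√n) = 199.2 ± 2.576(15.4/√326) = 199.2 ± 2.2 = (197.0, 201.4)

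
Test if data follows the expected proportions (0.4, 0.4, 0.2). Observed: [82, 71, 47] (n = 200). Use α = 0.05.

Expected: [80.0, 80.0, 40.0]. χ² = 2.288. df = 2, critical = 5.991. Fail to reject H₀.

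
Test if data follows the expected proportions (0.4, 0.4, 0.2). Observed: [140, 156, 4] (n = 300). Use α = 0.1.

Expected: [120.0, 120.0, 60.0]. χ² = 66.4. df = 2, critical = 4.605. Reject H₀.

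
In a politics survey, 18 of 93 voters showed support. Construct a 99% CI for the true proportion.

p̂ = 0.194. CI = p̂ ± z*√(p̂(1-p̂)/n) = (0.088, 0.299)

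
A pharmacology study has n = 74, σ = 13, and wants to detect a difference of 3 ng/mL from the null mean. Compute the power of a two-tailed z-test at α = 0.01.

SE = σ/√n = 13/√74 = 1.511. Non-centrality λ = d/SE = 3/1.511 = 1.985. Power ≈ Φ(λ - z_{α/2}) = Φ(1.985 - 2.576) = Φ(-0.591) = 0.277.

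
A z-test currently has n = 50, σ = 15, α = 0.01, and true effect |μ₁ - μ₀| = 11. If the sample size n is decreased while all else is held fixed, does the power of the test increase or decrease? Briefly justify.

Power decreases: a smaller n inflates the standard error σ/√n, pulling the sampling distribution under H₁ back toward the critical value.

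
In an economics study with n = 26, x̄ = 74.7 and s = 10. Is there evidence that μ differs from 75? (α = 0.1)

t = (x̄ - μ₀)/(s/√n) = (74.7 - 75)/(10/√26) = -0.153. df = 25, critical t = ±1.708. Fail to reject H₀.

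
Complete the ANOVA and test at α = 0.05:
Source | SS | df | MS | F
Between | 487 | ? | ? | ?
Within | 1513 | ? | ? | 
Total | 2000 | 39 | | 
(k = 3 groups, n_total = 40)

df_between = 2, df_within = 37. MS_between = 243.5, MS_within = 40.89. F = 5.955, F_crit ≈ 3.252. Reject H₀.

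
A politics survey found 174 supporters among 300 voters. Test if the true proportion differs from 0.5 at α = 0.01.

p̂ = 0.58, p₀ = 0.5. z = (p̂ - p₀)/√(p₀(1-p₀)/n) = 2.771. Critical: ±2.576. Reject H₀.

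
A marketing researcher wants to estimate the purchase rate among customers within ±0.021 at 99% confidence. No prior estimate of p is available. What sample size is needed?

Conservative approach: use p = 0.5 (maximizes p(1-p) = 0.25). n = z²(0.25)/E² = 2.576²×0.25/0.021² = 3761.8 → n = 3762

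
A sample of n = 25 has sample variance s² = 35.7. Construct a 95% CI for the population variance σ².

df = 24. χ²_{0.025} = 39.364, χ²_{0.975} = 12.401. CI for σ² = ((n-1)s²/χ²_{α/2}, (n-1)s²/χ²_{1-α/2}) = (24·35.7/39.364, 24·35.7/12.401) = (21.77, 69.09)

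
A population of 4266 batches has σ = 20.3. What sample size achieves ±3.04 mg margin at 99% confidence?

Without FPC: n₀ = (2.576×20.3/3.04)² = 295.894. With FPC: n = n₀N/(n₀+N-1) = 276.8 → n = 277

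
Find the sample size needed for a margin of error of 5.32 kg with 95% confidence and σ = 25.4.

n = (z*σ/E)² = (1.96×25.4/5.32)² = 87.6 → n = 88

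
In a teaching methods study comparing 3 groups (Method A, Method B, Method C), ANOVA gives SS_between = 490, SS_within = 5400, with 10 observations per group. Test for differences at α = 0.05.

df_between = 2, df_within = 27. F = MS_between/MS_within = 245.0/200.0 = 1.225. F_crit ≈ 3.354. Fail to reject H₀.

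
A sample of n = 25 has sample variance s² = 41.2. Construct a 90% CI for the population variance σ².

df = 24. χ²_{0.05} = 36.415, χ²_{0.95} = 13.848. CI for σ² = ((n-1)s²/χ²_{α/2}, (n-1)s²/χ²_{1-α/2}) = (24·41.2/36.415, 24·41.2/13.848) = (27.15, 71.4)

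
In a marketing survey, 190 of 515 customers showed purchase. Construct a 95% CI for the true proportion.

p̂ = 0.369. CI = p̂ ± z*√(p̂(1-p̂)/n) = (0.327, 0.411)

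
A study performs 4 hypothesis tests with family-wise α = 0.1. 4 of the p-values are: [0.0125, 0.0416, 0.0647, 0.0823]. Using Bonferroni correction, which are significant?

Bonferroni α = 0.1/4 = 0.025. Significant p-values: [0.0125]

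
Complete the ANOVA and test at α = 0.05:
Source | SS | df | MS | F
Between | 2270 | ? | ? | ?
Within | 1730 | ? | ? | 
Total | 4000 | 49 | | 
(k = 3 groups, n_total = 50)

df_between = 2, df_within = 47. MS_between = 1135.0, MS_within = 36.81. F = 30.835, F_crit ≈ 3.195. Reject H₀.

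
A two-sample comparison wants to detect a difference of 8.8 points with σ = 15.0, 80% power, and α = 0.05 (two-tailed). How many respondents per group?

n per group = 2(z_α/2 + z_β)²σ²/d² = 2×(1.96 + 0.84)²×15.0²/8.8² = 45.6 → n = 46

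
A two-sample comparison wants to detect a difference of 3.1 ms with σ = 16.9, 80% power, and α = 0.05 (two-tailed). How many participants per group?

n per group = 2(z_α/2 + z_β)²σ²/d² = 2×(1.96 + 0.84)²×16.9²/3.1² = 466.01 → n = 467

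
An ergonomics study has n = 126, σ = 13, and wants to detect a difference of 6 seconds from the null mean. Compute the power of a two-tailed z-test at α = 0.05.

SE = σ/√n = 13/√126 = 1.158. Non-centrality λ = d/SE = 6/1.158 = 5.181. Power ≈ Φ(λ - z_{α/2}) = Φ(5.181 - 1.96) = Φ(3.221) = 0.999.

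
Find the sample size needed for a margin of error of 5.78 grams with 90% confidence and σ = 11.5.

n = (z*σ/E)² = (1.645×11.5/5.78)² = 10.7 → n = 11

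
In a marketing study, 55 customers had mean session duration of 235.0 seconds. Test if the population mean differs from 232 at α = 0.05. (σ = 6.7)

z = (x̄ - μ₀)/(σ/√n) = (235.0 - 232)/(6.7/√55) = 3.321. Critical value: ±1.96. Since |3.321| > 1.96, Reject H₀.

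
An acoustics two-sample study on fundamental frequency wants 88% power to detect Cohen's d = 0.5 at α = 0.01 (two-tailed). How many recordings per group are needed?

z_{α/2} = 2.576, z_β = Φ⁻¹(0.88) = 1.175. For medium effect (d = 0.5): n per group = 2(z_{α/2} + z_β)²/d² = 2(2.576 + 1.175)²/0.5² = 112.6 → 113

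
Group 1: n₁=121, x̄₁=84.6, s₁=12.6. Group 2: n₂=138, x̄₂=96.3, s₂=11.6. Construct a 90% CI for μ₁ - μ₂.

Difference = -11.7. SE = √(12.6²/121 + 11.6²/138) = 1.512. CI = (-14.19, -9.21)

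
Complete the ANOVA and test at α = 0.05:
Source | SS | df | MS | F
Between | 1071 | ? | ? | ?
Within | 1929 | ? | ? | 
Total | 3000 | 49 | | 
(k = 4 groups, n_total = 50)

df_between = 3, df_within = 46. MS_between = 357.0, MS_within = 41.93. F = 8.513, F_crit ≈ 2.807. Reject H₀.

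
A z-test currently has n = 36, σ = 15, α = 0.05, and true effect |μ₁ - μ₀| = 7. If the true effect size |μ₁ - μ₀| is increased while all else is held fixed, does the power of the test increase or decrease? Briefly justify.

Power increases: a larger true effect increases the non-centrality λ = |μ₁ - μ₀|/(σ/√n).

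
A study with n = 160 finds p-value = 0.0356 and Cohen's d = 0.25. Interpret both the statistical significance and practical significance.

Statistically significant (p = 0.0356 < 0.05). Cohen's d = 0.25 indicates a small effect size. Both statistical and practical significance should be considered.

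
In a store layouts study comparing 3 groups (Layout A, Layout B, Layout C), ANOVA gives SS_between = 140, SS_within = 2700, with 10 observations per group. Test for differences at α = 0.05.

df_between = 2, df_within = 27. F = MS_between/MS_within = 70.0/100.0 = 0.7. F_crit ≈ 3.354. Fail to reject H₀.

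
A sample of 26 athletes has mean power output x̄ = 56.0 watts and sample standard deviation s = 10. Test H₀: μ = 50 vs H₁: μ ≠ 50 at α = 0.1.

t = (x̄ - μ₀)/(s/√n) = (56.0 - 50)/(10/√26) = 3.059. df = 25, critical t = ±1.708. Reject H₀.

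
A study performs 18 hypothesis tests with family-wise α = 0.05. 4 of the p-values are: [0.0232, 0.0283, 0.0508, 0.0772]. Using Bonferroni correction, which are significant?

Bonferroni α = 0.05/18 = 0.00278. None of the given p-values are significant.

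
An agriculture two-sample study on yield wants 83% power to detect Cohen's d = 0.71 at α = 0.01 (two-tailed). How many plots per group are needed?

z_{α/2} = 2.576, z_β = Φ⁻¹(0.83) = 0.954. For medium effect (d = 0.71): n per group = 2(z_{α/2} + z_β)²/d² = 2(2.576 + 0.954)²/0.71² = 49.4 → 50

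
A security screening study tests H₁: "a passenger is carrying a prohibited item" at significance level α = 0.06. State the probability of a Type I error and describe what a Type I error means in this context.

P(Type I error) = α = 0.06. A Type I error is rejecting H₀ when H₀ is actually true (false positive) — here, concluding that a passenger is carrying a prohibited item when in fact this is not the case. Consequence: detaining an innocent passenger — delay and inconvenience.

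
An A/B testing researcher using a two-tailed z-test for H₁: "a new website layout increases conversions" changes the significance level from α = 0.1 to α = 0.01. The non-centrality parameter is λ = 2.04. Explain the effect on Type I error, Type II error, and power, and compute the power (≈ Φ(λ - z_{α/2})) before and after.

Decreasing α from 0.1 to 0.01:
• Type I error rate decreases (α is the Type I rate by definition).
• Critical value moves from z_{α/2} = 1.645 to 2.576, so power = Φ(λ - z_{α/2}) goes from Φ(2.04 - 1.645) = 0.654 to Φ(2.04 - 2.576) = 0.296.
• Type II error rate β = 1 - power therefore increases (0.346 → 0.704).
Appropriate when false positives are costly — here, rolling out a layout that doesn't actually help — wasted engineering effort.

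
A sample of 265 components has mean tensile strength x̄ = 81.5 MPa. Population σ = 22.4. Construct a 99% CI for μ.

CI = x̄ ± z*(σ/√n) = 81.5 ± 2.576(22.4/√265) = 81.5 ± 3.54 = (77.96, 85.04)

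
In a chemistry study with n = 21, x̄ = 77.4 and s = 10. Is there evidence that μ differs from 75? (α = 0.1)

t = (x̄ - μ₀)/(s/√n) = (77.4 - 75)/(10/√21) = 1.1. df = 20, critical t = ±1.725. Fail to reject H₀.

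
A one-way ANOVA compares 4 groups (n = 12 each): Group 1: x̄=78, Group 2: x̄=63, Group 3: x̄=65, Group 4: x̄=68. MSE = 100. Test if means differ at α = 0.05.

Grand mean = 68.5. SS_between = 1596.0, MS_between = 532.0. F = 5.32, F_crit ≈ 2.816. Reject H₀.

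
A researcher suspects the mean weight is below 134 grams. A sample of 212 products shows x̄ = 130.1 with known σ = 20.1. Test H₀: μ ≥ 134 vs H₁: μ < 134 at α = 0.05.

z = -2.825. Critical value: -1.645. Reject H₀.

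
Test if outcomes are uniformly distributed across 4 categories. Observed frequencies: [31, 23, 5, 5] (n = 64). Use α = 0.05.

Expected = 16 each. χ² = Σ(O-E)²/E = 32.25. df = 3, critical value = 7.815. Reject H₀.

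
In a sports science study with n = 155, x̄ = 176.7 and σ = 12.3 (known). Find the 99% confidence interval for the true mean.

CI = x̄ ± z*(σ/√n) = 176.7 ± 2.576(12.3/√155) = 176.7 ± 2.54 = (174.16, 179.24)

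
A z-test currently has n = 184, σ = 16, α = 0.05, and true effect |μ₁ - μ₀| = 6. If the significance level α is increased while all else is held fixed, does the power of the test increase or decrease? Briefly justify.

Power increases: a larger α lowers the critical value, so more of the H₁ sampling distribution falls in the rejection region.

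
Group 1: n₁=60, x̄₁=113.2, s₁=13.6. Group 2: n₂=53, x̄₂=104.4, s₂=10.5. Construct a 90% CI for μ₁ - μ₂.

Difference = 8.8. SE = √(13.6²/60 + 10.5²/53) = 2.272. CI = (5.06, 12.54)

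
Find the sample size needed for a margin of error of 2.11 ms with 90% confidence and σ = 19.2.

n = (z*σ/E)² = (1.645×19.2/2.11)² = 224.1 → n = 225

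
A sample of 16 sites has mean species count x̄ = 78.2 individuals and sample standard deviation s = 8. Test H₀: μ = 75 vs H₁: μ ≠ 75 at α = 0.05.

t = (x̄ - μ₀)/(s/√n) = (78.2 - 75)/(8/√16) = 1.6. df = 15, critical t = ±2.131. Fail to reject H₀.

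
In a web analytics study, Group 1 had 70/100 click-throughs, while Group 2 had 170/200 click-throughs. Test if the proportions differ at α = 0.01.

p̂₁ = 0.7, p̂₂ = 0.85, pooled p̂ = 0.8. z = -3.062. Critical: ±2.576. Reject H₀.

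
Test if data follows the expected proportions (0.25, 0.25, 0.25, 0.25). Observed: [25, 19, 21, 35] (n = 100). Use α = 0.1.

Expected: [25.0, 25.0, 25.0, 25.0]. χ² = 6.08. df = 3, critical = 6.251. Fail to reject H₀.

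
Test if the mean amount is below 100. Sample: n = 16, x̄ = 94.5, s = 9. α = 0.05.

t = (94.5 - 100)/(9/√16) = -2.444, df = 15. Critical t = -1.753. Reject H₀.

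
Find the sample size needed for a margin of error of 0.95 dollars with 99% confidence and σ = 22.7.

n = (z*σ/E)² = (2.576×22.7/0.95)² = 3788.8 → n = 3789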